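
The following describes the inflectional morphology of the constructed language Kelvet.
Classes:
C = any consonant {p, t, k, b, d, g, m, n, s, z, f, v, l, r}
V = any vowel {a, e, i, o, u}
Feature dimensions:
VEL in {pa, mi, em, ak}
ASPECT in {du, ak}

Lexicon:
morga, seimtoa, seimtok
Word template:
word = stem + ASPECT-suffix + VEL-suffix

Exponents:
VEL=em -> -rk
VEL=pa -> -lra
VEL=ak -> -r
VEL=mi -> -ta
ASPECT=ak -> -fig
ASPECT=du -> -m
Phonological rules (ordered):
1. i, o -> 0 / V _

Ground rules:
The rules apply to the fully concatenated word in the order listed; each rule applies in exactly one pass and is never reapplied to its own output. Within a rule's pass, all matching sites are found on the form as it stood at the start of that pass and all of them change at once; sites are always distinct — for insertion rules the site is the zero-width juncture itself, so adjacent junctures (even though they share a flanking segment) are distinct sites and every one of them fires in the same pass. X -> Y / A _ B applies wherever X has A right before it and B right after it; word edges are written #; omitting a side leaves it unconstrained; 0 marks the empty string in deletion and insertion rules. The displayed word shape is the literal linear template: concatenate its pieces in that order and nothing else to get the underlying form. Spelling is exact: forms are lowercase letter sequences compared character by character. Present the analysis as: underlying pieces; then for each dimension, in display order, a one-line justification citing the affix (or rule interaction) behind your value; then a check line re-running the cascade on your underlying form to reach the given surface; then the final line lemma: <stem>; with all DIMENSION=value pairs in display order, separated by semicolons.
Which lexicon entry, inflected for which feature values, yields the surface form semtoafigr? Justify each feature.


underlying: seimtoa-fig-r
VEL=ak - signalled by the affix -r
ASPECT=ak - signalled by the affix -fig
check: seimtoafigr -> semtoafigr
lemma: seimtoa; VEL=ak; ASPECT=ak


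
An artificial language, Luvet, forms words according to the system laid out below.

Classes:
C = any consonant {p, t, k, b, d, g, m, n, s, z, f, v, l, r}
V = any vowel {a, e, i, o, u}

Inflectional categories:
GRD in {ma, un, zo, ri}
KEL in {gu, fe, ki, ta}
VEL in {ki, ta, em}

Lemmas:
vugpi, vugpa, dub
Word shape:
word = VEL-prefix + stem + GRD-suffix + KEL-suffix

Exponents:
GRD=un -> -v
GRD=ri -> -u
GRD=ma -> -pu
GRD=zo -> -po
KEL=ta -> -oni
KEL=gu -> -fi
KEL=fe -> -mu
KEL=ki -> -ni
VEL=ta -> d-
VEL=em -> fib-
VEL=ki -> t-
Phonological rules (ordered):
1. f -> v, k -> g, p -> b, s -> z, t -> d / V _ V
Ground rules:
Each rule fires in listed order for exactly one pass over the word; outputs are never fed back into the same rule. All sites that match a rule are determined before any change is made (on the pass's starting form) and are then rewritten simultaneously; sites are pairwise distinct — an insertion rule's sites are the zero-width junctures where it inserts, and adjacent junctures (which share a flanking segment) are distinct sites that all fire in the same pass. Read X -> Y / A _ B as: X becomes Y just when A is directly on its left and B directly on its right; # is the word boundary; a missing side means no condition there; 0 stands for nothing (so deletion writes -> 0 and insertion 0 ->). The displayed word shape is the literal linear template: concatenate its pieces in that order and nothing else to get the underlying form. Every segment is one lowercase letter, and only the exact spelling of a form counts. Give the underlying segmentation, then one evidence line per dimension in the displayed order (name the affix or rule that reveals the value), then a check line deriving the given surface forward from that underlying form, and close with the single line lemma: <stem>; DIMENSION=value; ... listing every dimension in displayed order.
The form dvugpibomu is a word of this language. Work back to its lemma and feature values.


underlying: d-vugpi-po-mu
GRD=zo - signalled by the affix -po
KEL=fe - signalled by the affix -mu
VEL=ta - signalled by the affix d-
check: dvugpipomu -> dvugpibomu
lemma: vugpi; GRD=zo; KEL=fe; VEL=ta


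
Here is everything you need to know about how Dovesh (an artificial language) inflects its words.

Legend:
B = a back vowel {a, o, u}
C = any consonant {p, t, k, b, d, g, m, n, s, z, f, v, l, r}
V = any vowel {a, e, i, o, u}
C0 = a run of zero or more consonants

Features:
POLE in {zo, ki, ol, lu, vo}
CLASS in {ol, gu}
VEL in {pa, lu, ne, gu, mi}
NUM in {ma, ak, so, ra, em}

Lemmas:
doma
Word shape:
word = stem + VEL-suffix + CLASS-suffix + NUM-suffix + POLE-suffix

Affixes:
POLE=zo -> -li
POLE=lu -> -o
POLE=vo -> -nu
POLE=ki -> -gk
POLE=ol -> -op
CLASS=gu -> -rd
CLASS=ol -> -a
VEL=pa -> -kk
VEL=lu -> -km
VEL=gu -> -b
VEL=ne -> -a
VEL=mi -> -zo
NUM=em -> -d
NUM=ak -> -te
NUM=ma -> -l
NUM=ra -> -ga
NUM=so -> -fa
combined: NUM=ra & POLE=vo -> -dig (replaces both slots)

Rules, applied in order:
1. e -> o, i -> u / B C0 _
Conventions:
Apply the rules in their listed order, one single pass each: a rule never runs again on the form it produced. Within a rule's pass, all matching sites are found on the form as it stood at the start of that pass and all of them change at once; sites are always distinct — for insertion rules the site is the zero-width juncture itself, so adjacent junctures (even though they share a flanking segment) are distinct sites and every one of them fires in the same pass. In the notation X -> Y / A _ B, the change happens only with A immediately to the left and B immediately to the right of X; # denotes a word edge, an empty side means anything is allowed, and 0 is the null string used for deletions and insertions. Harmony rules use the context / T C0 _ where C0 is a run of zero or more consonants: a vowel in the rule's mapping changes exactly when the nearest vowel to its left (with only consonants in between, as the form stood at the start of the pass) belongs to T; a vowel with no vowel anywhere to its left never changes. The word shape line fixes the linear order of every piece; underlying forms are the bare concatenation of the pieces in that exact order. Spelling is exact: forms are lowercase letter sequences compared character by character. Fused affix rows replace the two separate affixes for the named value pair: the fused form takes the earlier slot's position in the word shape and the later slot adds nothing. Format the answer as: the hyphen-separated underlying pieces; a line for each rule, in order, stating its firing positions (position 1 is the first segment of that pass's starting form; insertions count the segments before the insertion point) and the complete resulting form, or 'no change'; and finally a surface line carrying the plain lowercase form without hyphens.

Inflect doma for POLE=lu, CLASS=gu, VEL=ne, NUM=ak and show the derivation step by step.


underlying: doma-a-rd-te-o
1. e -> o, i -> u / B C0 _: fires at position(s) 9: domaardtoo
surface: domaardtoo


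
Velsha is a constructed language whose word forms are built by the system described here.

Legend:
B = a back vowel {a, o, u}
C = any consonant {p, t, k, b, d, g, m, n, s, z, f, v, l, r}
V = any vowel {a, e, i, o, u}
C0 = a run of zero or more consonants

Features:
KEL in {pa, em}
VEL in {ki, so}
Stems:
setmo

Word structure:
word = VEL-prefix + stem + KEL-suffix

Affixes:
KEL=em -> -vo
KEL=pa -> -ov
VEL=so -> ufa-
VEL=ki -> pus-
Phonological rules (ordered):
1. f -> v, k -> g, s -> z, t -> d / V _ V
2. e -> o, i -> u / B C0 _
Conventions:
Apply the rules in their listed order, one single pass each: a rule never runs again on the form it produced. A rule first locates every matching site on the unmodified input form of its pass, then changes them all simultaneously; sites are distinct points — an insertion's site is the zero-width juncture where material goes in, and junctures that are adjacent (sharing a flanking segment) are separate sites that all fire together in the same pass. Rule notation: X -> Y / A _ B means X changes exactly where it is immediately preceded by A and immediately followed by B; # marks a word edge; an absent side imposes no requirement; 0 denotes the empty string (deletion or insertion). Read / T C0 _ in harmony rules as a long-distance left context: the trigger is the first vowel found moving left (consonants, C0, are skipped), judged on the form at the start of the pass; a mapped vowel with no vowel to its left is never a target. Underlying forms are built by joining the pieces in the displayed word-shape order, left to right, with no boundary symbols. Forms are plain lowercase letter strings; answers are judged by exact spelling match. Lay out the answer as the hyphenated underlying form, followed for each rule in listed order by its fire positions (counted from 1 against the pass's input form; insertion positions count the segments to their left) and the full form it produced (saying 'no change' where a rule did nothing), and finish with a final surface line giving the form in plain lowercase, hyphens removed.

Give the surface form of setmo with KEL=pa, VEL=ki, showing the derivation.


underlying: pus-setmo-ov
1. f -> v, k -> g, s -> z, t -> d / V _ V: no change
2. e -> o, i -> u / B C0 _: fires at position(s) 5: pussotmoov
surface: pussotmoov


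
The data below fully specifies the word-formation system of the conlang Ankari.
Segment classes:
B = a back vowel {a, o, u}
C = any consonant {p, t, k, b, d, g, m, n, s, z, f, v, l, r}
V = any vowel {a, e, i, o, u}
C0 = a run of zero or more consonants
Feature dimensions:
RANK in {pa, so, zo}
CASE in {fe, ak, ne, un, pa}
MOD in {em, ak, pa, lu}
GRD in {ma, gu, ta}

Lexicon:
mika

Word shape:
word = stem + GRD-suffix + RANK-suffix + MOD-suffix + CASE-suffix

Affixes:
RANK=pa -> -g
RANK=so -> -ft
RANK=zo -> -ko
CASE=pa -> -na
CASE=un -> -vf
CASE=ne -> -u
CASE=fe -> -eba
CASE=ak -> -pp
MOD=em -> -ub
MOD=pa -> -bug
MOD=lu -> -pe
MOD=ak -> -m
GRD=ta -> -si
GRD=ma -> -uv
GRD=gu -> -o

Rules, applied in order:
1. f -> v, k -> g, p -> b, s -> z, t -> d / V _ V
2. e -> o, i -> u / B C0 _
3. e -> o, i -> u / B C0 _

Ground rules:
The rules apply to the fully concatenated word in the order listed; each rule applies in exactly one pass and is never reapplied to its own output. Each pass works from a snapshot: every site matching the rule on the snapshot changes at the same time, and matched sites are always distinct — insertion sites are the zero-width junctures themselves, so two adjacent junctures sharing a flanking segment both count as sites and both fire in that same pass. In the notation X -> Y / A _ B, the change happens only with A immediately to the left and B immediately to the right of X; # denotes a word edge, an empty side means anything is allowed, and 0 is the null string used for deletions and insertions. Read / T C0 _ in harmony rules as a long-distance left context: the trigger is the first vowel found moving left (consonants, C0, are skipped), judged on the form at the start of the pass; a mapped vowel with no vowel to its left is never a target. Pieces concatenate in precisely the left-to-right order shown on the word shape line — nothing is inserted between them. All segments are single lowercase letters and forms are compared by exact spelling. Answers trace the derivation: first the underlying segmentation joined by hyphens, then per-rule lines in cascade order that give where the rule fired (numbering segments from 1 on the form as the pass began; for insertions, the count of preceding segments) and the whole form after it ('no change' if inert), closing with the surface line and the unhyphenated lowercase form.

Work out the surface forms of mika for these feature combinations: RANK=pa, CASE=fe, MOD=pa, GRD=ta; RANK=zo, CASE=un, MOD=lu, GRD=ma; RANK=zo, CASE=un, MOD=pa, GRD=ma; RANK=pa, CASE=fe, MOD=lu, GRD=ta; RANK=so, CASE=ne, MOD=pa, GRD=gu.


cell RANK=pa, CASE=fe, MOD=pa, GRD=ta:
underlying: mika-si-g-bug-eba
1. f -> v, k -> g, p -> b, s -> z, t -> d / V _ V: fires at position(s) 3, 5: migazigbugeba
2. e -> o, i -> u / B C0 _: fires at position(s) 6, 11: migazugbugoba
3. e -> o, i -> u / B C0 _: no change
surface: migazugbugoba

cell RANK=zo, CASE=un, MOD=lu, GRD=ma:
underlying: mika-uv-ko-pe-vf
1. f -> v, k -> g, p -> b, s -> z, t -> d / V _ V: fires at position(s) 3, 9: migauvkobevf
2. e -> o, i -> u / B C0 _: fires at position(s) 10: migauvkobovf
3. e -> o, i -> u / B C0 _: no change
surface: migauvkobovf

cell RANK=zo, CASE=un, MOD=pa, GRD=ma:
underlying: mika-uv-ko-bug-vf
1. f -> v, k -> g, p -> b, s -> z, t -> d / V _ V: fires at position(s) 3: migauvkobugvf
2. e -> o, i -> u / B C0 _: no change
3. e -> o, i -> u / B C0 _: no change
surface: migauvkobugvf

cell RANK=pa, CASE=fe, MOD=lu, GRD=ta:
underlying: mika-si-g-pe-eba
1. f -> v, k -> g, p -> b, s -> z, t -> d / V _ V: fires at position(s) 3, 5: migazigpeeba
2. e -> o, i -> u / B C0 _: fires at position(s) 6: migazugpeeba
3. e -> o, i -> u / B C0 _: fires at position(s) 9: migazugpoeba
surface: migazugpoeba

cell RANK=so, CASE=ne, MOD=pa, GRD=gu:
underlying: mika-o-ft-bug-u
1. f -> v, k -> g, p -> b, s -> z, t -> d / V _ V: fires at position(s) 3: migaoftbugu
2. e -> o, i -> u / B C0 _: no change
3. e -> o, i -> u / B C0 _: no change
surface: migaoftbugu


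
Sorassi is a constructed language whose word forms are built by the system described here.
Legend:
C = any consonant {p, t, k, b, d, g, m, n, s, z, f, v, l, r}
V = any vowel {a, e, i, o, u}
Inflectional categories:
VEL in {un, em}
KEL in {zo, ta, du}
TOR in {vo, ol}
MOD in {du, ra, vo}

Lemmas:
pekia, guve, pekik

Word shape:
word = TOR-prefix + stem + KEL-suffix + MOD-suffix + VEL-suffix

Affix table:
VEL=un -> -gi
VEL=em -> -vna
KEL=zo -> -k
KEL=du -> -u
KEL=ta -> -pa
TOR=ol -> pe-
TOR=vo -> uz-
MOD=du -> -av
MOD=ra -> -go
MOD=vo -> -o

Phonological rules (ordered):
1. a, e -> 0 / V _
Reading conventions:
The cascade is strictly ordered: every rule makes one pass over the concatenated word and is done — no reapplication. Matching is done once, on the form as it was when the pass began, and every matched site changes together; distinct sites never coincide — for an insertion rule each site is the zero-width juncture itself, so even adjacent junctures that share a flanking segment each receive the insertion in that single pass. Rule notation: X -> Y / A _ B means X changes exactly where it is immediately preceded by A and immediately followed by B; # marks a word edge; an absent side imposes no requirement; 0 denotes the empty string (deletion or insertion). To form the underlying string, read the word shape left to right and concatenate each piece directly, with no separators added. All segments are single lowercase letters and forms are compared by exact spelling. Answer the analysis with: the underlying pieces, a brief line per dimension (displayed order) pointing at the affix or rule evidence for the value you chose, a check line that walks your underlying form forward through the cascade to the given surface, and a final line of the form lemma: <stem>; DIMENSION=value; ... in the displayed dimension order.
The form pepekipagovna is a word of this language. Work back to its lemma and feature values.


underlying: pe-pekia-pa-go-vna
VEL=em - signalled by the affix -vna
KEL=ta - signalled by the affix -pa
TOR=ol - signalled by the affix pe-
MOD=ra - signalled by the affix -go
check: pepekiapagovna -> pepekipagovna
lemma: pekia; VEL=em; KEL=ta; TOR=ol; MOD=ra


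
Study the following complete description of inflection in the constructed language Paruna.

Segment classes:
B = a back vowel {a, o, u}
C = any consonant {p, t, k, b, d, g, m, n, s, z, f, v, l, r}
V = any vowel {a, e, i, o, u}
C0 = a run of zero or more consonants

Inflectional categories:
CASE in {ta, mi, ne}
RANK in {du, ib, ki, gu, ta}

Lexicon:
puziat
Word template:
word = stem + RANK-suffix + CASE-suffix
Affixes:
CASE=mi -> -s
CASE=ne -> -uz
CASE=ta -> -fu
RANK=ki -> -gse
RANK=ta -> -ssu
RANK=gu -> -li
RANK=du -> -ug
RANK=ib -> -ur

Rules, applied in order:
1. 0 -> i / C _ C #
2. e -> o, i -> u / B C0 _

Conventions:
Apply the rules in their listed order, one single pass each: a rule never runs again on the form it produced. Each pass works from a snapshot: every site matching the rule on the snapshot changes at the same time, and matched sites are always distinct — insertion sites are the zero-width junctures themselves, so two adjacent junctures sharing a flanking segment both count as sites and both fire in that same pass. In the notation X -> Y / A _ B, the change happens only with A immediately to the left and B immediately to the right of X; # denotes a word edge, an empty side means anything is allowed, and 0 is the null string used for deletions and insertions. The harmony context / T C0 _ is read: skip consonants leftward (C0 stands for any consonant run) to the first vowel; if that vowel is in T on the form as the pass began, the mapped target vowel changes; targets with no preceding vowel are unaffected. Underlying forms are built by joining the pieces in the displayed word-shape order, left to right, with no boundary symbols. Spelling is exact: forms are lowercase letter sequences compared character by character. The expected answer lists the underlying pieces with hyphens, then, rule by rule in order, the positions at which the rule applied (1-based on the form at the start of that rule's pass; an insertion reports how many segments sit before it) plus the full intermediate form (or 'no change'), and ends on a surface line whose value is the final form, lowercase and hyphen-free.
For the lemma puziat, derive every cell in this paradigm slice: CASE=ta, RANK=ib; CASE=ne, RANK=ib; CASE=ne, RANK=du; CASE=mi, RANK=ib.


cell CASE=ta, RANK=ib:
underlying: puziat-ur-fu
1. 0 -> i / C _ C #: no change
2. e -> o, i -> u / B C0 _: fires at position(s) 4: puzuaturfu
surface: puzuaturfu

cell CASE=ne, RANK=ib:
underlying: puziat-ur-uz
1. 0 -> i / C _ C #: no change
2. e -> o, i -> u / B C0 _: fires at position(s) 4: puzuaturuz
surface: puzuaturuz

cell CASE=ne, RANK=du:
underlying: puziat-ug-uz
1. 0 -> i / C _ C #: no change
2. e -> o, i -> u / B C0 _: fires at position(s) 4: puzuatuguz
surface: puzuatuguz

cell CASE=mi, RANK=ib:
underlying: puziat-ur-s
1. 0 -> i / C _ C #: inserts after position(s) 8: puziaturis
2. e -> o, i -> u / B C0 _: fires at position(s) 4, 9: puzuaturus
surface: puzuaturus


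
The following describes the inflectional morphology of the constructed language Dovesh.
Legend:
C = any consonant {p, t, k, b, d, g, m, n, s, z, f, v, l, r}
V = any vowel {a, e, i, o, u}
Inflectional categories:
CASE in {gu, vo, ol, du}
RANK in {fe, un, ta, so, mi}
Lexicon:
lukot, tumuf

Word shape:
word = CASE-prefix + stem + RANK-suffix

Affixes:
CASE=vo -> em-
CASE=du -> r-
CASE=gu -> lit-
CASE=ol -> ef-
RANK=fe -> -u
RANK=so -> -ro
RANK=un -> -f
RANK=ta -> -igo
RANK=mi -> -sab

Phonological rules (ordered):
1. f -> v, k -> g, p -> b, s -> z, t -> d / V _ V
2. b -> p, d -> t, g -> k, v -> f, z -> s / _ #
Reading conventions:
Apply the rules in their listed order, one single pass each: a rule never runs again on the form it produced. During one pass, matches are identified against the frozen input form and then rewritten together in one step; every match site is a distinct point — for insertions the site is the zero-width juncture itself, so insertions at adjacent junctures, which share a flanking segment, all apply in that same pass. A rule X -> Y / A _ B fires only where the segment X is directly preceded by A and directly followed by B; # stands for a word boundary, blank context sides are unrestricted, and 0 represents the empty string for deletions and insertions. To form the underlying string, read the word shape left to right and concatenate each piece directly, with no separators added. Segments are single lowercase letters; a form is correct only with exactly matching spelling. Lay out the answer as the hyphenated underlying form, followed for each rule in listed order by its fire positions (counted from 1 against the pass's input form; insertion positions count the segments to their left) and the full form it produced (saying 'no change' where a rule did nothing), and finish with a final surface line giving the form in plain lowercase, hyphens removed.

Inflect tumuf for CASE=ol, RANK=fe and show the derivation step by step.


underlying: ef-tumuf-u
1. f -> v, k -> g, p -> b, s -> z, t -> d / V _ V: fires at position(s) 7: eftumuvu
2. b -> p, d -> t, g -> k, v -> f, z -> s / _ #: no change
surface: eftumuvu


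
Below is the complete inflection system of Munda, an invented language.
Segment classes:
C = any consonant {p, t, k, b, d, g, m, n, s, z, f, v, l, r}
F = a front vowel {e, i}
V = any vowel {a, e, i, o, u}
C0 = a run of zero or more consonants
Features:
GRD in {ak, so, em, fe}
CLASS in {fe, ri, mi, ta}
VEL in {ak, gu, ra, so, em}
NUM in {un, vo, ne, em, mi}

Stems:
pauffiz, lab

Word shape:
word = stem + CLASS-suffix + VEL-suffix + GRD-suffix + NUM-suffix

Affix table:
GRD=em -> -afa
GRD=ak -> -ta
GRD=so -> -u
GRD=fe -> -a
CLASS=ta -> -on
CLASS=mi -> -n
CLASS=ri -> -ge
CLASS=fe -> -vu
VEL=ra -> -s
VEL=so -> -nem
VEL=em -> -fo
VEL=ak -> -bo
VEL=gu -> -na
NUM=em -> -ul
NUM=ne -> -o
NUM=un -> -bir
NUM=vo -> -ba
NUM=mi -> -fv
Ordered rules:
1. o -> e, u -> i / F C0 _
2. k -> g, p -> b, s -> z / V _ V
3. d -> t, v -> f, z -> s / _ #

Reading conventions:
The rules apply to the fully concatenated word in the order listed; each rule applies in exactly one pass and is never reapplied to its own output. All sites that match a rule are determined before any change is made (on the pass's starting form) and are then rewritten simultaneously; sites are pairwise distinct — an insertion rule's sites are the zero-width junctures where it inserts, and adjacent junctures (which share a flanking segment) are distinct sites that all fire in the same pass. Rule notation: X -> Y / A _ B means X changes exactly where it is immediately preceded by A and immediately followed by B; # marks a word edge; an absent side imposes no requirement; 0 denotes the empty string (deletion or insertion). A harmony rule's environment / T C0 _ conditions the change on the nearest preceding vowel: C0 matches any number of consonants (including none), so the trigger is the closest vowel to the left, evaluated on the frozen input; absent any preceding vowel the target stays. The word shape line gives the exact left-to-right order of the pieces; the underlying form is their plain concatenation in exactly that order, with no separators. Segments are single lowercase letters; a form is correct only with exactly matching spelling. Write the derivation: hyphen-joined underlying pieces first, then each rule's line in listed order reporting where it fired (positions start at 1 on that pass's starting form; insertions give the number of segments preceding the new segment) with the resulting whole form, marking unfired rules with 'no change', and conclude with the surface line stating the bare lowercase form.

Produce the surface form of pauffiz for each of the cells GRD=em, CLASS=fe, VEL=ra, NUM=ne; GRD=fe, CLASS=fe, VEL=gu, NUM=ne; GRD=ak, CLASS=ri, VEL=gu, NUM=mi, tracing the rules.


cell GRD=em, CLASS=fe, VEL=ra, NUM=ne:
underlying: pauffiz-vu-s-afa-o
1. o -> e, u -> i / F C0 _: fires at position(s) 9: pauffizvisafao
2. k -> g, p -> b, s -> z / V _ V: fires at position(s) 10: pauffizvizafao
3. d -> t, v -> f, z -> s / _ #: no change
surface: pauffizvizafao

cell GRD=fe, CLASS=fe, VEL=gu, NUM=ne:
underlying: pauffiz-vu-na-a-o
1. o -> e, u -> i / F C0 _: fires at position(s) 9: pauffizvinaao
2. k -> g, p -> b, s -> z / V _ V: no change
3. d -> t, v -> f, z -> s / _ #: no change
surface: pauffizvinaao

cell GRD=ak, CLASS=ri, VEL=gu, NUM=mi:
underlying: pauffiz-ge-na-ta-fv
1. o -> e, u -> i / F C0 _: no change
2. k -> g, p -> b, s -> z / V _ V: no change
3. d -> t, v -> f, z -> s / _ #: fires at position(s) 15: pauffizgenataff
surface: pauffizgenataff


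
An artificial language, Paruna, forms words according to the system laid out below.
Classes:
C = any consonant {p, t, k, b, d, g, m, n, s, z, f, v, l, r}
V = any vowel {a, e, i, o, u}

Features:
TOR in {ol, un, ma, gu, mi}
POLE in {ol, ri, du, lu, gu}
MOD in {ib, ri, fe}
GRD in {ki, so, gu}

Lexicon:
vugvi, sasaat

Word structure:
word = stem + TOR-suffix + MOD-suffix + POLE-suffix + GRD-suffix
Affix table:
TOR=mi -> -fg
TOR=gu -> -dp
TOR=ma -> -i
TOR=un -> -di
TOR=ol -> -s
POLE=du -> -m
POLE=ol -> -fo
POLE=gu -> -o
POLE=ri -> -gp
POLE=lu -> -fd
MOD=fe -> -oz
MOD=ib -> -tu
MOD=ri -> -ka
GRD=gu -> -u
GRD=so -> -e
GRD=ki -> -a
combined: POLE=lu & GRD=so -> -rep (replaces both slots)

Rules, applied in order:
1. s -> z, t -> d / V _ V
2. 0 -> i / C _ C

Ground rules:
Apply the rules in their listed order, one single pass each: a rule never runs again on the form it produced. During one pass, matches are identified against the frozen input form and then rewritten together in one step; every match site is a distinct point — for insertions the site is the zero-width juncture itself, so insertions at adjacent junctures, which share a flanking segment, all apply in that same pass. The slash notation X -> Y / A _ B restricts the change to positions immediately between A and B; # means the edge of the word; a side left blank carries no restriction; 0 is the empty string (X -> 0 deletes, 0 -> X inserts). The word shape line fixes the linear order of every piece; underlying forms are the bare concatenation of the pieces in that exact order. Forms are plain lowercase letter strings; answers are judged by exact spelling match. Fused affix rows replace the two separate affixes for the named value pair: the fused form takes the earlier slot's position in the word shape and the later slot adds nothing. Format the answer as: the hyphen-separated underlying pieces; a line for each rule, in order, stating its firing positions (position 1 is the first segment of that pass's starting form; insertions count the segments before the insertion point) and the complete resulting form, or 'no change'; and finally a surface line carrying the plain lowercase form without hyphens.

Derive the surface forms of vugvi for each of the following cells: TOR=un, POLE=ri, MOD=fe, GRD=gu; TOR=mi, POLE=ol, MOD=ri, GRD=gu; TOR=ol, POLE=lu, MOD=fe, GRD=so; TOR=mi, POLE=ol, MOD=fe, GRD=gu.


cell TOR=un, POLE=ri, MOD=fe, GRD=gu:
underlying: vugvi-di-oz-gp-u
1. s -> z, t -> d / V _ V: no change
2. 0 -> i / C _ C: inserts after position(s) 3, 9, 10: vugividiozigipu
surface: vugividiozigipu

cell TOR=mi, POLE=ol, MOD=ri, GRD=gu:
underlying: vugvi-fg-ka-fo-u
1. s -> z, t -> d / V _ V: no change
2. 0 -> i / C _ C: inserts after position(s) 3, 6, 7: vugivifigikafou
surface: vugivifigikafou

cell TOR=ol, POLE=lu, MOD=fe, GRD=so:
underlying: vugvi-s-oz-rep
1. s -> z, t -> d / V _ V: fires at position(s) 6: vugvizozrep
2. 0 -> i / C _ C: inserts after position(s) 3, 8: vugivizozirep
surface: vugivizozirep

cell TOR=mi, POLE=ol, MOD=fe, GRD=gu:
underlying: vugvi-fg-oz-fo-u
1. s -> z, t -> d / V _ V: no change
2. 0 -> i / C _ C: inserts after position(s) 3, 6, 9: vugivifigozifou
surface: vugivifigozifou


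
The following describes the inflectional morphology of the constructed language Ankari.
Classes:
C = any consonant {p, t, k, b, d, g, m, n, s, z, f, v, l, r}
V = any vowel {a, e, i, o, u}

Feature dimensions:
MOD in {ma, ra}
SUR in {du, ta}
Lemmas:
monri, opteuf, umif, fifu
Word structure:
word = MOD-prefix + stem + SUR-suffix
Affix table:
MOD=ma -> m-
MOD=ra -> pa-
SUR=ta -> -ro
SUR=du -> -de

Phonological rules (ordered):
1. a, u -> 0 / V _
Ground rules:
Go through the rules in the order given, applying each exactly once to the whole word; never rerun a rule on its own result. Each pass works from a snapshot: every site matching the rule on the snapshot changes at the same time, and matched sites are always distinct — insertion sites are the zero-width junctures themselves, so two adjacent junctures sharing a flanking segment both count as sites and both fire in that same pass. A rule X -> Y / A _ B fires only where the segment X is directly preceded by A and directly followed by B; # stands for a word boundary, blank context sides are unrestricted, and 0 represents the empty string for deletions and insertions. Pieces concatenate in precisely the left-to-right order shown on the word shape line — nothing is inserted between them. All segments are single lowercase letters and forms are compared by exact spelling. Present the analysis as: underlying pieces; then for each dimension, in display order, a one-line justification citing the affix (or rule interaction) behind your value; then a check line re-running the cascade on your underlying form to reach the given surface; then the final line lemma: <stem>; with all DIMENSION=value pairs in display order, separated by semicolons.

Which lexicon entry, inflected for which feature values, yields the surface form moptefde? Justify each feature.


underlying: m-opteuf-de
MOD=ma - signalled by the affix m-
SUR=du - signalled by the affix -de
check: mopteufde -> moptefde
lemma: opteuf; MOD=ma; SUR=du


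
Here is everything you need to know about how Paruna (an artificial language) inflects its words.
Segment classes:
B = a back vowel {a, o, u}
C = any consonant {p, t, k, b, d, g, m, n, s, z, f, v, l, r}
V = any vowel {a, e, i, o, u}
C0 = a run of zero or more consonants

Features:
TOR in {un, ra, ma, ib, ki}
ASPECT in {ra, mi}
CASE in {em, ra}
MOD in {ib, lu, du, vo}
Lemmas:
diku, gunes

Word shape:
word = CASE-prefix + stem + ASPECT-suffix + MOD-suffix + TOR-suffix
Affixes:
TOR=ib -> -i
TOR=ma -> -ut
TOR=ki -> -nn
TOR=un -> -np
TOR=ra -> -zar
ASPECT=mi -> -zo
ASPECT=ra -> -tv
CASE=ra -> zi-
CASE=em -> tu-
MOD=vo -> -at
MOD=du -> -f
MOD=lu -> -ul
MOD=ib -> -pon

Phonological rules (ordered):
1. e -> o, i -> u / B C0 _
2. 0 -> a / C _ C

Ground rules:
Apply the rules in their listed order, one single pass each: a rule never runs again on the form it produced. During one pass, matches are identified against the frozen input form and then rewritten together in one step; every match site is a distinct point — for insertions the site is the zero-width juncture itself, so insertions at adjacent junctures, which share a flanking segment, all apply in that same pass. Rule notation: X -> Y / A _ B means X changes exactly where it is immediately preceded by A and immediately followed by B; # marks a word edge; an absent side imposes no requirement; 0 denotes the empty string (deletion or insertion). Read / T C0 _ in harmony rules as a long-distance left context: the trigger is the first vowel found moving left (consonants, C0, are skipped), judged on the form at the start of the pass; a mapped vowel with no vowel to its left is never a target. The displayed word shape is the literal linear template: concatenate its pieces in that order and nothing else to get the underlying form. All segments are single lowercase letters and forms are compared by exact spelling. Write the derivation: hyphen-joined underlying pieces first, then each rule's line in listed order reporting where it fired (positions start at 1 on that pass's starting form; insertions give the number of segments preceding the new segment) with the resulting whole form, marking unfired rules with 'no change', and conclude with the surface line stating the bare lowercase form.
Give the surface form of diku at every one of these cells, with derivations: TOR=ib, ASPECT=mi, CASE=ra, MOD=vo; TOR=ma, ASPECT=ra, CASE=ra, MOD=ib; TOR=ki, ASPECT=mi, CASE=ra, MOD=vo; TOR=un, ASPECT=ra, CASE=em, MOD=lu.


cell TOR=ib, ASPECT=mi, CASE=ra, MOD=vo:
underlying: zi-diku-zo-at-i
1. e -> o, i -> u / B C0 _: fires at position(s) 11: zidikuzoatu
2. 0 -> a / C _ C: no change
surface: zidikuzoatu

cell TOR=ma, ASPECT=ra, CASE=ra, MOD=ib:
underlying: zi-diku-tv-pon-ut
1. e -> o, i -> u / B C0 _: no change
2. 0 -> a / C _ C: inserts after position(s) 7, 8: zidikutavaponut
surface: zidikutavaponut

cell TOR=ki, ASPECT=mi, CASE=ra, MOD=vo:
underlying: zi-diku-zo-at-nn
1. e -> o, i -> u / B C0 _: no change
2. 0 -> a / C _ C: inserts after position(s) 10, 11: zidikuzoatanan
surface: zidikuzoatanan

cell TOR=un, ASPECT=ra, CASE=em, MOD=lu:
underlying: tu-diku-tv-ul-np
1. e -> o, i -> u / B C0 _: fires at position(s) 4: tudukutvulnp
2. 0 -> a / C _ C: inserts after position(s) 7, 10, 11: tudukutavulanap
surface: tudukutavulanap


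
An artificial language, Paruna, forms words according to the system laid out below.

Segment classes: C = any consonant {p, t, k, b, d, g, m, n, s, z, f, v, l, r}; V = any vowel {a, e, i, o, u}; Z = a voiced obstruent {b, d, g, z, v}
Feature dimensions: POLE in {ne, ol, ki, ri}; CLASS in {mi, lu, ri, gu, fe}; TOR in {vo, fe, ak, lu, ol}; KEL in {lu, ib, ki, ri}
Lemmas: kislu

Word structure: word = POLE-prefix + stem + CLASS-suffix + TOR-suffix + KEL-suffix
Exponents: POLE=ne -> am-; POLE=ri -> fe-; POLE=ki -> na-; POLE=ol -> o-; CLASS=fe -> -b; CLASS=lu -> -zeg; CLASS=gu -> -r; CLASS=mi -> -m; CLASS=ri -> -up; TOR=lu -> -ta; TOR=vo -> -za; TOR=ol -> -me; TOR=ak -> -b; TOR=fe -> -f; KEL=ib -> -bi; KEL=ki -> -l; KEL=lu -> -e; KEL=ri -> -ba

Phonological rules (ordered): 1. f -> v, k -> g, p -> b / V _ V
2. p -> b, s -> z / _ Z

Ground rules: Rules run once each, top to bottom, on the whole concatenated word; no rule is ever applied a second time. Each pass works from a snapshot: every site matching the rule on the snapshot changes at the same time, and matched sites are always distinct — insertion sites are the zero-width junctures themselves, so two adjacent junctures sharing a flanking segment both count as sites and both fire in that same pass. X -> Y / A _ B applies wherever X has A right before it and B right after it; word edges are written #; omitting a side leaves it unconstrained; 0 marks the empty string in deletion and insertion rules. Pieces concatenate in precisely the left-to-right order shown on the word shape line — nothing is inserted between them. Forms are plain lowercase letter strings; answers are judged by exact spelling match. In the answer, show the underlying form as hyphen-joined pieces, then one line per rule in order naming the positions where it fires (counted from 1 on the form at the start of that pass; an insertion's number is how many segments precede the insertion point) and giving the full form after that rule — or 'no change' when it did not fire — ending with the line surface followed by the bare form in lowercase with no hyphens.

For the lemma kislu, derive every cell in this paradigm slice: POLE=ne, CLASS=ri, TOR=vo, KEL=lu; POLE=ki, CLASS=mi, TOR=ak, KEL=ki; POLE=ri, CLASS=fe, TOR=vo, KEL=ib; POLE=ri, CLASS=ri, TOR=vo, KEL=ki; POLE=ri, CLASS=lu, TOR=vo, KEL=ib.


cell POLE=ne, CLASS=ri, TOR=vo, KEL=lu:
underlying: am-kislu-up-za-e
1. f -> v, k -> g, p -> b / V _ V: no change
2. p -> b, s -> z / _ Z: fires at position(s) 9: amkisluubzae
surface: amkisluubzae

cell POLE=ki, CLASS=mi, TOR=ak, KEL=ki:
underlying: na-kislu-m-b-l
1. f -> v, k -> g, p -> b / V _ V: fires at position(s) 3: nagislumbl
2. p -> b, s -> z / _ Z: no change
surface: nagislumbl

cell POLE=ri, CLASS=fe, TOR=vo, KEL=ib:
underlying: fe-kislu-b-za-bi
1. f -> v, k -> g, p -> b / V _ V: fires at position(s) 3: fegislubzabi
2. p -> b, s -> z / _ Z: no change
surface: fegislubzabi

cell POLE=ri, CLASS=ri, TOR=vo, KEL=ki:
underlying: fe-kislu-up-za-l
1. f -> v, k -> g, p -> b / V _ V: fires at position(s) 3: fegisluupzal
2. p -> b, s -> z / _ Z: fires at position(s) 9: fegisluubzal
surface: fegisluubzal

cell POLE=ri, CLASS=lu, TOR=vo, KEL=ib:
underlying: fe-kislu-zeg-za-bi
1. f -> v, k -> g, p -> b / V _ V: fires at position(s) 3: fegisluzegzabi
2. p -> b, s -> z / _ Z: no change
surface: fegisluzegzabi


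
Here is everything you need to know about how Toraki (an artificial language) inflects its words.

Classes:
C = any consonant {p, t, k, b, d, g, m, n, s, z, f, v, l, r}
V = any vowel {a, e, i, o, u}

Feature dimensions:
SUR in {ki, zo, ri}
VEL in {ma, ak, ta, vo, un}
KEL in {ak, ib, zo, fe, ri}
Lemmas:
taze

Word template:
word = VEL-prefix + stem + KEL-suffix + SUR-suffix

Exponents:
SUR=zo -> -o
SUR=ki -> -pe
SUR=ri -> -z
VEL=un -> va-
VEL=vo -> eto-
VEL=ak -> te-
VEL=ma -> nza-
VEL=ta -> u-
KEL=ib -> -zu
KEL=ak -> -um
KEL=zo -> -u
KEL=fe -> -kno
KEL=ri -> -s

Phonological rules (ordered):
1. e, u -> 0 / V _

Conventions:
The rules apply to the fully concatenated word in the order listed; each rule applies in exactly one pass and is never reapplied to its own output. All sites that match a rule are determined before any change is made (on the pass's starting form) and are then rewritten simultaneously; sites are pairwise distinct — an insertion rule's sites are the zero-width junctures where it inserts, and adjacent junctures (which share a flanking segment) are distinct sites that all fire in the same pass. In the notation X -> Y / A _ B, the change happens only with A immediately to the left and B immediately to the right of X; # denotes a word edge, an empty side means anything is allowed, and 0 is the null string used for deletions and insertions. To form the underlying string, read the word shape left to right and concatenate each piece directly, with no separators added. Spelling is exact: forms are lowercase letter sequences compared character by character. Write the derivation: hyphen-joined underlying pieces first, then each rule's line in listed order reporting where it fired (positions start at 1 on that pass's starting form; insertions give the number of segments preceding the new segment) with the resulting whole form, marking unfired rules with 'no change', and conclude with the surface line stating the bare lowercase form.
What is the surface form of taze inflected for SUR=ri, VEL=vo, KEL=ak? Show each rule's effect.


underlying: eto-taze-um-z
1. e, u -> 0 / V _: fires at position(s) 8: etotazemz
surface: etotazemz


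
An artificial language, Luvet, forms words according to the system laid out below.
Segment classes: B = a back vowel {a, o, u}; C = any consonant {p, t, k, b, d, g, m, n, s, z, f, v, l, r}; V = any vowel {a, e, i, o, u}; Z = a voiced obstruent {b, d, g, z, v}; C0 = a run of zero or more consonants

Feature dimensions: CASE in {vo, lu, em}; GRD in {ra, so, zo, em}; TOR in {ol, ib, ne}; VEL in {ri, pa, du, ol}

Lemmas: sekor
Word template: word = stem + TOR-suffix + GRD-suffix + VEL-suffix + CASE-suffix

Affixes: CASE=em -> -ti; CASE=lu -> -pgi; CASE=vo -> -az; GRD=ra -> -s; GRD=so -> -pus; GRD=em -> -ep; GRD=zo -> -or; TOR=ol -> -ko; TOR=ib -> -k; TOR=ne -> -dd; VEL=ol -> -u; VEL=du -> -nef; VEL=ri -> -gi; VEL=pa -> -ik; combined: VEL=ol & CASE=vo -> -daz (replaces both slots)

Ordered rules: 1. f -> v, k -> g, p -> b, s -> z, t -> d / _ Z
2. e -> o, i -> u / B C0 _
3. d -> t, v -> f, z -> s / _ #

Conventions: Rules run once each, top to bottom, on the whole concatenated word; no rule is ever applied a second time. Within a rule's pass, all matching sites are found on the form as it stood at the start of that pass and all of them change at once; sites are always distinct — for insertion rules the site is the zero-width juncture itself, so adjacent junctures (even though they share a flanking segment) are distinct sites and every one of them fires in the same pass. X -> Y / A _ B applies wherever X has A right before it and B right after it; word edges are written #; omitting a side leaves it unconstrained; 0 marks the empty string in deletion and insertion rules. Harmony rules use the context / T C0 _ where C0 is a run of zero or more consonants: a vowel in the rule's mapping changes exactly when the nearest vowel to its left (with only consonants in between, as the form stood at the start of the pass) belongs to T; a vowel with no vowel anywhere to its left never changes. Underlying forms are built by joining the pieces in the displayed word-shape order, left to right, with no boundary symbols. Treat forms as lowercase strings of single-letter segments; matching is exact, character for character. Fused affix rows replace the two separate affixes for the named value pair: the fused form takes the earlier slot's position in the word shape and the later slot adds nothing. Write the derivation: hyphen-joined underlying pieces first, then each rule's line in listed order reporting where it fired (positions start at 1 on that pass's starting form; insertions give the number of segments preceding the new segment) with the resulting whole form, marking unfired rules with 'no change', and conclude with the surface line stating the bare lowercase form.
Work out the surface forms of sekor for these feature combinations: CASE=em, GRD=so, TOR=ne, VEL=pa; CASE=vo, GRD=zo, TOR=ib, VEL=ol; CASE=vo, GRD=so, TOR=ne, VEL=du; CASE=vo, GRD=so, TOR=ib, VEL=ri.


cell CASE=em, GRD=so, TOR=ne, VEL=pa:
underlying: sekor-dd-pus-ik-ti
1. f -> v, k -> g, p -> b, s -> z, t -> d / _ Z: no change
2. e -> o, i -> u / B C0 _: fires at position(s) 11: sekorddpusukti
3. d -> t, v -> f, z -> s / _ #: no change
surface: sekorddpusukti

cell CASE=vo, GRD=zo, TOR=ib, VEL=ol:
underlying: sekor-k-or-daz
1. f -> v, k -> g, p -> b, s -> z, t -> d / _ Z: no change
2. e -> o, i -> u / B C0 _: no change
3. d -> t, v -> f, z -> s / _ #: fires at position(s) 11: sekorkordas
surface: sekorkordas

cell CASE=vo, GRD=so, TOR=ne, VEL=du:
underlying: sekor-dd-pus-nef-az
1. f -> v, k -> g, p -> b, s -> z, t -> d / _ Z: no change
2. e -> o, i -> u / B C0 _: fires at position(s) 12: sekorddpusnofaz
3. d -> t, v -> f, z -> s / _ #: fires at position(s) 15: sekorddpusnofas
surface: sekorddpusnofas

cell CASE=vo, GRD=so, TOR=ib, VEL=ri:
underlying: sekor-k-pus-gi-az
1. f -> v, k -> g, p -> b, s -> z, t -> d / _ Z: fires at position(s) 9: sekorkpuzgiaz
2. e -> o, i -> u / B C0 _: fires at position(s) 11: sekorkpuzguaz
3. d -> t, v -> f, z -> s / _ #: fires at position(s) 13: sekorkpuzguas
surface: sekorkpuzguas
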